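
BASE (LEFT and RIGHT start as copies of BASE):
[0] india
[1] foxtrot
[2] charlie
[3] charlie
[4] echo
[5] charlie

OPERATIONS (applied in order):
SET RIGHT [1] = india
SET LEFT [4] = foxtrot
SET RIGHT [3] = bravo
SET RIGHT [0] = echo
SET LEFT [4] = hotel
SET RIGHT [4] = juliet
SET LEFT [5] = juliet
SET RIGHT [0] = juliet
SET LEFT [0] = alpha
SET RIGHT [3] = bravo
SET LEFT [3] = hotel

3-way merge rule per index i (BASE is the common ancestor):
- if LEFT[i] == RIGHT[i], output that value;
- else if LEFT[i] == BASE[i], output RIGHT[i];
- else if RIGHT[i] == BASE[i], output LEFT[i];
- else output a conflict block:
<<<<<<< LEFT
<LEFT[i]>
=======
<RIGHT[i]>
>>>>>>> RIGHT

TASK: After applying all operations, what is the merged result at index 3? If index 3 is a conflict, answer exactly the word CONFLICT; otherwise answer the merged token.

Final LEFT:  [alpha, foxtrot, charlie, hotel, hotel, juliet]
Final RIGHT: [juliet, india, charlie, bravo, juliet, charlie]
i=0: BASE=india L=alpha R=juliet all differ -> CONFLICT
i=1: L=foxtrot=BASE, R=india -> take RIGHT -> india
i=2: L=charlie R=charlie -> agree -> charlie
i=3: BASE=charlie L=hotel R=bravo all differ -> CONFLICT
i=4: BASE=echo L=hotel R=juliet all differ -> CONFLICT
i=5: L=juliet, R=charlie=BASE -> take LEFT -> juliet
Index 3 -> CONFLICT

Answer: CONFLICT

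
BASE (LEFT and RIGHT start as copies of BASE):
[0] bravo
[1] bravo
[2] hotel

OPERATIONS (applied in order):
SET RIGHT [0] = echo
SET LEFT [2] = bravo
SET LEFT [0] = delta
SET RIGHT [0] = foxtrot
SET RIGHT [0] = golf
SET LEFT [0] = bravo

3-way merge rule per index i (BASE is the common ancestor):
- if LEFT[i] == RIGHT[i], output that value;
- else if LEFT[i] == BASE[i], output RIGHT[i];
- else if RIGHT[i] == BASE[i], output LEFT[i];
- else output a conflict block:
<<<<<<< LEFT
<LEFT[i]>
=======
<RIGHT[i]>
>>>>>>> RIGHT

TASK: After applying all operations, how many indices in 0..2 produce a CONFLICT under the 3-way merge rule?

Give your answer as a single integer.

Final LEFT:  [bravo, bravo, bravo]
Final RIGHT: [golf, bravo, hotel]
i=0: L=bravo=BASE, R=golf -> take RIGHT -> golf
i=1: L=bravo R=bravo -> agree -> bravo
i=2: L=bravo, R=hotel=BASE -> take LEFT -> bravo
Conflict count: 0

Answer: 0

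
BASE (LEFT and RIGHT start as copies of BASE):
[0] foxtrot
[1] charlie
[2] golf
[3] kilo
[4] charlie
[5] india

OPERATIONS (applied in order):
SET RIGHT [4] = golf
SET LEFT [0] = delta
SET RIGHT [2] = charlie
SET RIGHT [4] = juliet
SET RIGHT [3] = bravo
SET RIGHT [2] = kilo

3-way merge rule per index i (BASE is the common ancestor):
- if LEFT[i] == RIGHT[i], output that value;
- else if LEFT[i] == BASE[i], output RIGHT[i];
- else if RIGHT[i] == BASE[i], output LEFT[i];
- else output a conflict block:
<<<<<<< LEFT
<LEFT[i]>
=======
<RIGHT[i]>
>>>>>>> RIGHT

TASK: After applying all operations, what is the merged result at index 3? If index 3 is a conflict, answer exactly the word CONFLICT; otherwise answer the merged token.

Answer: bravo

Derivation:
Final LEFT:  [delta, charlie, golf, kilo, charlie, india]
Final RIGHT: [foxtrot, charlie, kilo, bravo, juliet, india]
i=0: L=delta, R=foxtrot=BASE -> take LEFT -> delta
i=1: L=charlie R=charlie -> agree -> charlie
i=2: L=golf=BASE, R=kilo -> take RIGHT -> kilo
i=3: L=kilo=BASE, R=bravo -> take RIGHT -> bravo
i=4: L=charlie=BASE, R=juliet -> take RIGHT -> juliet
i=5: L=india R=india -> agree -> india
Index 3 -> bravo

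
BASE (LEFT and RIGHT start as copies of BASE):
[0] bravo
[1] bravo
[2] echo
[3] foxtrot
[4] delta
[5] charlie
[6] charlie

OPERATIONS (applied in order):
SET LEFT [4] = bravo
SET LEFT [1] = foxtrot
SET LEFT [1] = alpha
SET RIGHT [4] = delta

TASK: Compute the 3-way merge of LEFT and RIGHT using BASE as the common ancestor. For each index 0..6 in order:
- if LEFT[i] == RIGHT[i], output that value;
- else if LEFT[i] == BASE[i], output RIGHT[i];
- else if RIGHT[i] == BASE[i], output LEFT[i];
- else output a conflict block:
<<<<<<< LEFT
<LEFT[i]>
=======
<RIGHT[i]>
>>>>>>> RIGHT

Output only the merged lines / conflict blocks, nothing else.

Final LEFT:  [bravo, alpha, echo, foxtrot, bravo, charlie, charlie]
Final RIGHT: [bravo, bravo, echo, foxtrot, delta, charlie, charlie]
i=0: L=bravo R=bravo -> agree -> bravo
i=1: L=alpha, R=bravo=BASE -> take LEFT -> alpha
i=2: L=echo R=echo -> agree -> echo
i=3: L=foxtrot R=foxtrot -> agree -> foxtrot
i=4: L=bravo, R=delta=BASE -> take LEFT -> bravo
i=5: L=charlie R=charlie -> agree -> charlie
i=6: L=charlie R=charlie -> agree -> charlie

Answer: bravo
alpha
echo
foxtrot
bravo
charlie
charlie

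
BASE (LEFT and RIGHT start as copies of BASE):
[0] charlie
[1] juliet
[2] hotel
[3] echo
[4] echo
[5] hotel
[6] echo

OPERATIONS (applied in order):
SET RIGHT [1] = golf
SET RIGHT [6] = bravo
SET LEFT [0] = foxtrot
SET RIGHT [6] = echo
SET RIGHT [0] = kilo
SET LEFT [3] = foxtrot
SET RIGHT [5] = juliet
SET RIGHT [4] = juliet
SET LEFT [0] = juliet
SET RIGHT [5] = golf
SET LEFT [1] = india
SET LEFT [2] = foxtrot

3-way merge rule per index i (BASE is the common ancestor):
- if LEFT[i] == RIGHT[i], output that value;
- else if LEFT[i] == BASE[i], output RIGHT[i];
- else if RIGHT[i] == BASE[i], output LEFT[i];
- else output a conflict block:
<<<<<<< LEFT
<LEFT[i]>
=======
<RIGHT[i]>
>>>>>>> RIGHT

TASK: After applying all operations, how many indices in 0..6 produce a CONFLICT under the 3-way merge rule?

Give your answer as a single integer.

Final LEFT:  [juliet, india, foxtrot, foxtrot, echo, hotel, echo]
Final RIGHT: [kilo, golf, hotel, echo, juliet, golf, echo]
i=0: BASE=charlie L=juliet R=kilo all differ -> CONFLICT
i=1: BASE=juliet L=india R=golf all differ -> CONFLICT
i=2: L=foxtrot, R=hotel=BASE -> take LEFT -> foxtrot
i=3: L=foxtrot, R=echo=BASE -> take LEFT -> foxtrot
i=4: L=echo=BASE, R=juliet -> take RIGHT -> juliet
i=5: L=hotel=BASE, R=golf -> take RIGHT -> golf
i=6: L=echo R=echo -> agree -> echo
Conflict count: 2

Answer: 2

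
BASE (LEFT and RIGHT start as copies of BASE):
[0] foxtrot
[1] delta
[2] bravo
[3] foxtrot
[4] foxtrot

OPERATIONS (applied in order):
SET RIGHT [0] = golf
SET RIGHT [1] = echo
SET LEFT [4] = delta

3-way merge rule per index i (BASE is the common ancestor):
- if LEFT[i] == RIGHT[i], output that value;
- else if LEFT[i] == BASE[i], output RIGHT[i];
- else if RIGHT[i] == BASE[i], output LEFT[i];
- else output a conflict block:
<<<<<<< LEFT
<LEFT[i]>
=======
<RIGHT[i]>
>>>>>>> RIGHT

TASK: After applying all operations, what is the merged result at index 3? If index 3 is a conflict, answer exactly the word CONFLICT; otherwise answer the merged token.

Final LEFT:  [foxtrot, delta, bravo, foxtrot, delta]
Final RIGHT: [golf, echo, bravo, foxtrot, foxtrot]
i=0: L=foxtrot=BASE, R=golf -> take RIGHT -> golf
i=1: L=delta=BASE, R=echo -> take RIGHT -> echo
i=2: L=bravo R=bravo -> agree -> bravo
i=3: L=foxtrot R=foxtrot -> agree -> foxtrot
i=4: L=delta, R=foxtrot=BASE -> take LEFT -> delta
Index 3 -> foxtrot

Answer: foxtrot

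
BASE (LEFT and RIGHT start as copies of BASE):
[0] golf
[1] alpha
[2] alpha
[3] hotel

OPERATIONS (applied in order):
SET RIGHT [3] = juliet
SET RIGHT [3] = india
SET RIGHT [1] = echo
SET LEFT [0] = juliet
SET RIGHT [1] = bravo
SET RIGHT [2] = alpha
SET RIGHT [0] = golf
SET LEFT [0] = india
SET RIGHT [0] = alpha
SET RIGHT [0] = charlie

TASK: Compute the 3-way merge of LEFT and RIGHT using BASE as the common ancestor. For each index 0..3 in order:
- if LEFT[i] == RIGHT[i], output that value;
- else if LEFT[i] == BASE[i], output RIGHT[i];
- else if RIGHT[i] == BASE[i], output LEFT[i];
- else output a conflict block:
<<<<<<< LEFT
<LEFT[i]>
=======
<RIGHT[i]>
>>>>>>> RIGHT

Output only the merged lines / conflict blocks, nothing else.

Answer: <<<<<<< LEFT
india
=======
charlie
>>>>>>> RIGHT
bravo
alpha
india

Derivation:
Final LEFT:  [india, alpha, alpha, hotel]
Final RIGHT: [charlie, bravo, alpha, india]
i=0: BASE=golf L=india R=charlie all differ -> CONFLICT
i=1: L=alpha=BASE, R=bravo -> take RIGHT -> bravo
i=2: L=alpha R=alpha -> agree -> alpha
i=3: L=hotel=BASE, R=india -> take RIGHT -> india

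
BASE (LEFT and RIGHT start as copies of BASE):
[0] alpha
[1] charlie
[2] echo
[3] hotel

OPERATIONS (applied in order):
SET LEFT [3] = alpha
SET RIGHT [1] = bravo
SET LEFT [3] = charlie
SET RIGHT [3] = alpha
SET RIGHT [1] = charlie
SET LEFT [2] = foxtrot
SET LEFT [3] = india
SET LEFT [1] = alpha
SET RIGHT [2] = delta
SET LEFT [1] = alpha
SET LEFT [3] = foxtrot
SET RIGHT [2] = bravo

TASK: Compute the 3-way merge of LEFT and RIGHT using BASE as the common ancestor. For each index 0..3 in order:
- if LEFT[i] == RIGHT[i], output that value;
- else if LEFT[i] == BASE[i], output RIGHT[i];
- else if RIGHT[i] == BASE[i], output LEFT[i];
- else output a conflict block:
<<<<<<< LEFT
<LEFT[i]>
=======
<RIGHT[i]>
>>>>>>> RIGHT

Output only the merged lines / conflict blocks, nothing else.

Final LEFT:  [alpha, alpha, foxtrot, foxtrot]
Final RIGHT: [alpha, charlie, bravo, alpha]
i=0: L=alpha R=alpha -> agree -> alpha
i=1: L=alpha, R=charlie=BASE -> take LEFT -> alpha
i=2: BASE=echo L=foxtrot R=bravo all differ -> CONFLICT
i=3: BASE=hotel L=foxtrot R=alpha all differ -> CONFLICT

Answer: alpha
alpha
<<<<<<< LEFT
foxtrot
=======
bravo
>>>>>>> RIGHT
<<<<<<< LEFT
foxtrot
=======
alpha
>>>>>>> RIGHT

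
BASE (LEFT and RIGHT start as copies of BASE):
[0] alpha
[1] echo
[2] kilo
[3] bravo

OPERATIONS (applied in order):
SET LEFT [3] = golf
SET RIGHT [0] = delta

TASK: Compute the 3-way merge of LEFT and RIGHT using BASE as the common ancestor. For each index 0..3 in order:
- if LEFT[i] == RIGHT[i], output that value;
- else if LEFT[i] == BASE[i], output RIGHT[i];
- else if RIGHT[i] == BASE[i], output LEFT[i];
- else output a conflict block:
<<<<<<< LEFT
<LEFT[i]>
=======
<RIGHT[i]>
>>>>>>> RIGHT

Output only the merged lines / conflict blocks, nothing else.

Answer: delta
echo
kilo
golf

Derivation:
Final LEFT:  [alpha, echo, kilo, golf]
Final RIGHT: [delta, echo, kilo, bravo]
i=0: L=alpha=BASE, R=delta -> take RIGHT -> delta
i=1: L=echo R=echo -> agree -> echo
i=2: L=kilo R=kilo -> agree -> kilo
i=3: L=golf, R=bravo=BASE -> take LEFT -> golf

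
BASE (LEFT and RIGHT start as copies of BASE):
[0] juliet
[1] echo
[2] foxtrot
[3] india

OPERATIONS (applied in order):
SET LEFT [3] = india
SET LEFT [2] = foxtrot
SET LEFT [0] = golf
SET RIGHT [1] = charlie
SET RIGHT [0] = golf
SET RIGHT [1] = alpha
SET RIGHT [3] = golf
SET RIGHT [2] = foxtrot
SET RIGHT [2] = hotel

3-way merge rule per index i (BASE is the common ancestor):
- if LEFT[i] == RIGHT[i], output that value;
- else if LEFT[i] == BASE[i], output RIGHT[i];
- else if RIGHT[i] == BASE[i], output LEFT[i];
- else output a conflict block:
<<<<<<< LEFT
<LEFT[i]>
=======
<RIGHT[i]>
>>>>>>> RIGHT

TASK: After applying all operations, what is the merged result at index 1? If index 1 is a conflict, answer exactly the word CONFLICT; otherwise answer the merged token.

Answer: alpha

Derivation:
Final LEFT:  [golf, echo, foxtrot, india]
Final RIGHT: [golf, alpha, hotel, golf]
i=0: L=golf R=golf -> agree -> golf
i=1: L=echo=BASE, R=alpha -> take RIGHT -> alpha
i=2: L=foxtrot=BASE, R=hotel -> take RIGHT -> hotel
i=3: L=india=BASE, R=golf -> take RIGHT -> golf
Index 1 -> alpha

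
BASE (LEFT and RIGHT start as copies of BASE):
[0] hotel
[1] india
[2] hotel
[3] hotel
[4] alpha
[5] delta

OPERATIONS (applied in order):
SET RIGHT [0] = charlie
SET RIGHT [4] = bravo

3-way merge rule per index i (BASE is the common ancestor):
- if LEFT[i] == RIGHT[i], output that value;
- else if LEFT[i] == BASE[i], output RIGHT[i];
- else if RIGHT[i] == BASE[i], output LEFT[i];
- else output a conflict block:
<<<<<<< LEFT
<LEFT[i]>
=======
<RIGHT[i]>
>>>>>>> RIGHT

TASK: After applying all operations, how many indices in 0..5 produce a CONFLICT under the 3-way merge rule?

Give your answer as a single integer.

Final LEFT:  [hotel, india, hotel, hotel, alpha, delta]
Final RIGHT: [charlie, india, hotel, hotel, bravo, delta]
i=0: L=hotel=BASE, R=charlie -> take RIGHT -> charlie
i=1: L=india R=india -> agree -> india
i=2: L=hotel R=hotel -> agree -> hotel
i=3: L=hotel R=hotel -> agree -> hotel
i=4: L=alpha=BASE, R=bravo -> take RIGHT -> bravo
i=5: L=delta R=delta -> agree -> delta
Conflict count: 0

Answer: 0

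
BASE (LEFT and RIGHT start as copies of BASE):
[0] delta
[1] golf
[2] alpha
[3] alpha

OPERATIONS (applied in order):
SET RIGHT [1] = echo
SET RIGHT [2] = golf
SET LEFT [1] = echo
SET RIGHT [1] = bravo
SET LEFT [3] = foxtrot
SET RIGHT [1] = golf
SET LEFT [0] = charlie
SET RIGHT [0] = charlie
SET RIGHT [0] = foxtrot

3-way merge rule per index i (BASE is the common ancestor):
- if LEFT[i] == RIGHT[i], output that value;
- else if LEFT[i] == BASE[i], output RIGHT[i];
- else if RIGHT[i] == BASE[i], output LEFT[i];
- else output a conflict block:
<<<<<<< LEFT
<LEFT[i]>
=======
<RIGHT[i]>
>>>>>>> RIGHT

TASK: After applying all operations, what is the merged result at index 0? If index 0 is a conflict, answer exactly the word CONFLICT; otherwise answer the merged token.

Answer: CONFLICT

Derivation:
Final LEFT:  [charlie, echo, alpha, foxtrot]
Final RIGHT: [foxtrot, golf, golf, alpha]
i=0: BASE=delta L=charlie R=foxtrot all differ -> CONFLICT
i=1: L=echo, R=golf=BASE -> take LEFT -> echo
i=2: L=alpha=BASE, R=golf -> take RIGHT -> golf
i=3: L=foxtrot, R=alpha=BASE -> take LEFT -> foxtrot
Index 0 -> CONFLICT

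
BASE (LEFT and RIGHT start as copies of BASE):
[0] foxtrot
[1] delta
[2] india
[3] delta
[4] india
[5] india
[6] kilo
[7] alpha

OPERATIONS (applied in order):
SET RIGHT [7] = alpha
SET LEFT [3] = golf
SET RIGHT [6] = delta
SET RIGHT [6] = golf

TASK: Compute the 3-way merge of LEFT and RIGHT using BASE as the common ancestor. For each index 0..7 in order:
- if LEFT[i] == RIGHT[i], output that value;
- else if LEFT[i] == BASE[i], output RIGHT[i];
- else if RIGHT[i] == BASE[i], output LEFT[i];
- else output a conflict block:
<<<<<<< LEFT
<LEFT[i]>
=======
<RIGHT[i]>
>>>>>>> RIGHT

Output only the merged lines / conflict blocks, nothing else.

Answer: foxtrot
delta
india
golf
india
india
golf
alpha

Derivation:
Final LEFT:  [foxtrot, delta, india, golf, india, india, kilo, alpha]
Final RIGHT: [foxtrot, delta, india, delta, india, india, golf, alpha]
i=0: L=foxtrot R=foxtrot -> agree -> foxtrot
i=1: L=delta R=delta -> agree -> delta
i=2: L=india R=india -> agree -> india
i=3: L=golf, R=delta=BASE -> take LEFT -> golf
i=4: L=india R=india -> agree -> india
i=5: L=india R=india -> agree -> india
i=6: L=kilo=BASE, R=golf -> take RIGHT -> golf
i=7: L=alpha R=alpha -> agree -> alpha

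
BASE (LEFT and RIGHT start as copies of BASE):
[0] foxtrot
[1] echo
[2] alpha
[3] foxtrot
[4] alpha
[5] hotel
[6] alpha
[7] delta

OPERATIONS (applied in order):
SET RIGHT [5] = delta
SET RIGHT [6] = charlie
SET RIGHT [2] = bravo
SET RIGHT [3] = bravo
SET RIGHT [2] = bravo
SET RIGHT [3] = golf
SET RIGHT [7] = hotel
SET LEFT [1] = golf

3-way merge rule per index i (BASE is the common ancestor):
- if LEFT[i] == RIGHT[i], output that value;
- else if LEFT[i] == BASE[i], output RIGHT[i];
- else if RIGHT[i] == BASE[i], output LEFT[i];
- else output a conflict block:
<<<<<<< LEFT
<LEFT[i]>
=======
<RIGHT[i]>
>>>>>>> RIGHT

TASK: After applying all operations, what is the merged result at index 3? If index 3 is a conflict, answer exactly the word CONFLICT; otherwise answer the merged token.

Answer: golf

Derivation:
Final LEFT:  [foxtrot, golf, alpha, foxtrot, alpha, hotel, alpha, delta]
Final RIGHT: [foxtrot, echo, bravo, golf, alpha, delta, charlie, hotel]
i=0: L=foxtrot R=foxtrot -> agree -> foxtrot
i=1: L=golf, R=echo=BASE -> take LEFT -> golf
i=2: L=alpha=BASE, R=bravo -> take RIGHT -> bravo
i=3: L=foxtrot=BASE, R=golf -> take RIGHT -> golf
i=4: L=alpha R=alpha -> agree -> alpha
i=5: L=hotel=BASE, R=delta -> take RIGHT -> delta
i=6: L=alpha=BASE, R=charlie -> take RIGHT -> charlie
i=7: L=delta=BASE, R=hotel -> take RIGHT -> hotel
Index 3 -> golf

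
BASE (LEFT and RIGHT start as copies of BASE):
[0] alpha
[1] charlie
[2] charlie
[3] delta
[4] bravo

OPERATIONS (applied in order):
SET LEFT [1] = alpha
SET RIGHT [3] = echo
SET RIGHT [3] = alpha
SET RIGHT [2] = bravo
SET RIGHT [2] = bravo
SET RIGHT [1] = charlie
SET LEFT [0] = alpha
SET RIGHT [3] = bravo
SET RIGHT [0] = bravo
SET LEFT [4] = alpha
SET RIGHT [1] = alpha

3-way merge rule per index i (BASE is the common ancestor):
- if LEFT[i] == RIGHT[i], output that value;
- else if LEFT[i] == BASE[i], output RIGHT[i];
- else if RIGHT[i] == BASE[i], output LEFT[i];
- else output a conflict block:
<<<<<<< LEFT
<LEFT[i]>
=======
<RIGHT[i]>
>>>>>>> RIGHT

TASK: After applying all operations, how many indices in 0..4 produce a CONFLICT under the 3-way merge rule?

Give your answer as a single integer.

Final LEFT:  [alpha, alpha, charlie, delta, alpha]
Final RIGHT: [bravo, alpha, bravo, bravo, bravo]
i=0: L=alpha=BASE, R=bravo -> take RIGHT -> bravo
i=1: L=alpha R=alpha -> agree -> alpha
i=2: L=charlie=BASE, R=bravo -> take RIGHT -> bravo
i=3: L=delta=BASE, R=bravo -> take RIGHT -> bravo
i=4: L=alpha, R=bravo=BASE -> take LEFT -> alpha
Conflict count: 0

Answer: 0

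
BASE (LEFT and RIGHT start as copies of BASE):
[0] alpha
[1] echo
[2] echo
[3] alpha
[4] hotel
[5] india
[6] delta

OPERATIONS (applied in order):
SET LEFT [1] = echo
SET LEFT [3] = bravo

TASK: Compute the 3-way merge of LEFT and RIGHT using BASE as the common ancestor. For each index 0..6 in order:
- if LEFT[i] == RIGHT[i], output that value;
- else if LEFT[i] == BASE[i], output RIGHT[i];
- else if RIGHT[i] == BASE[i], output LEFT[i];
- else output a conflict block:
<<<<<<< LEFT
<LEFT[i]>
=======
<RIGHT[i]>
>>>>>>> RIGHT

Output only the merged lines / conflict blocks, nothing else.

Answer: alpha
echo
echo
bravo
hotel
india
delta

Derivation:
Final LEFT:  [alpha, echo, echo, bravo, hotel, india, delta]
Final RIGHT: [alpha, echo, echo, alpha, hotel, india, delta]
i=0: L=alpha R=alpha -> agree -> alpha
i=1: L=echo R=echo -> agree -> echo
i=2: L=echo R=echo -> agree -> echo
i=3: L=bravo, R=alpha=BASE -> take LEFT -> bravo
i=4: L=hotel R=hotel -> agree -> hotel
i=5: L=india R=india -> agree -> india
i=6: L=delta R=delta -> agree -> delta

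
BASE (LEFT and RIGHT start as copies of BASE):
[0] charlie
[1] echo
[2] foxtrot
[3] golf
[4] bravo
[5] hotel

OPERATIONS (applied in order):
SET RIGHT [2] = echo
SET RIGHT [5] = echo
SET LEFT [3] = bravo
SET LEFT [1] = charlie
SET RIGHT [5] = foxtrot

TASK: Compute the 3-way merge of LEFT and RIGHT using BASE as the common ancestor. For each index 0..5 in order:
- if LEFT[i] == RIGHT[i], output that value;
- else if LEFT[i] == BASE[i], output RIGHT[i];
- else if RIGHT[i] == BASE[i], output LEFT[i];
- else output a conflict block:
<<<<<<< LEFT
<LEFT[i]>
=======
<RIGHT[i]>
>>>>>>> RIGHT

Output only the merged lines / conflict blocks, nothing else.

Answer: charlie
charlie
echo
bravo
bravo
foxtrot

Derivation:
Final LEFT:  [charlie, charlie, foxtrot, bravo, bravo, hotel]
Final RIGHT: [charlie, echo, echo, golf, bravo, foxtrot]
i=0: L=charlie R=charlie -> agree -> charlie
i=1: L=charlie, R=echo=BASE -> take LEFT -> charlie
i=2: L=foxtrot=BASE, R=echo -> take RIGHT -> echo
i=3: L=bravo, R=golf=BASE -> take LEFT -> bravo
i=4: L=bravo R=bravo -> agree -> bravo
i=5: L=hotel=BASE, R=foxtrot -> take RIGHT -> foxtrot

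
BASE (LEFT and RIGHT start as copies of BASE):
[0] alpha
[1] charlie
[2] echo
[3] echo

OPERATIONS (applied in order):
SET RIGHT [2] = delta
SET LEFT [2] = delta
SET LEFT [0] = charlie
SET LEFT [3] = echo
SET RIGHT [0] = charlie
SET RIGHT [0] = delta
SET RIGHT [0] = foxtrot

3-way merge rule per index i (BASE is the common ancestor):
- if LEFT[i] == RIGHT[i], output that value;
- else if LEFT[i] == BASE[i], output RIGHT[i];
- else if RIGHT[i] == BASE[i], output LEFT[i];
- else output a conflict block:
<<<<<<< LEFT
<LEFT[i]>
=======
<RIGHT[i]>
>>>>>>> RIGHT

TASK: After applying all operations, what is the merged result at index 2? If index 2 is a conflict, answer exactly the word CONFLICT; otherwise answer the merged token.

Final LEFT:  [charlie, charlie, delta, echo]
Final RIGHT: [foxtrot, charlie, delta, echo]
i=0: BASE=alpha L=charlie R=foxtrot all differ -> CONFLICT
i=1: L=charlie R=charlie -> agree -> charlie
i=2: L=delta R=delta -> agree -> delta
i=3: L=echo R=echo -> agree -> echo
Index 2 -> delta

Answer: delta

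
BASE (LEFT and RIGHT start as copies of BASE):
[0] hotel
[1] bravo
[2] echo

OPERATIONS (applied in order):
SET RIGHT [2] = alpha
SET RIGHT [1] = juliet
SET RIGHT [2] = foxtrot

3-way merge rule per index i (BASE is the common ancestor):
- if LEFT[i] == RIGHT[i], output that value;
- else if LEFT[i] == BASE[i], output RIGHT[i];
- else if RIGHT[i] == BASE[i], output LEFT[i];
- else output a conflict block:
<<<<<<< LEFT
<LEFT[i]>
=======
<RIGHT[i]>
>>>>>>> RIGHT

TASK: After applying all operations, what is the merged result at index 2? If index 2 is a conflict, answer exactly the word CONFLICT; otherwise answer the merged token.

Answer: foxtrot

Derivation:
Final LEFT:  [hotel, bravo, echo]
Final RIGHT: [hotel, juliet, foxtrot]
i=0: L=hotel R=hotel -> agree -> hotel
i=1: L=bravo=BASE, R=juliet -> take RIGHT -> juliet
i=2: L=echo=BASE, R=foxtrot -> take RIGHT -> foxtrot
Index 2 -> foxtrot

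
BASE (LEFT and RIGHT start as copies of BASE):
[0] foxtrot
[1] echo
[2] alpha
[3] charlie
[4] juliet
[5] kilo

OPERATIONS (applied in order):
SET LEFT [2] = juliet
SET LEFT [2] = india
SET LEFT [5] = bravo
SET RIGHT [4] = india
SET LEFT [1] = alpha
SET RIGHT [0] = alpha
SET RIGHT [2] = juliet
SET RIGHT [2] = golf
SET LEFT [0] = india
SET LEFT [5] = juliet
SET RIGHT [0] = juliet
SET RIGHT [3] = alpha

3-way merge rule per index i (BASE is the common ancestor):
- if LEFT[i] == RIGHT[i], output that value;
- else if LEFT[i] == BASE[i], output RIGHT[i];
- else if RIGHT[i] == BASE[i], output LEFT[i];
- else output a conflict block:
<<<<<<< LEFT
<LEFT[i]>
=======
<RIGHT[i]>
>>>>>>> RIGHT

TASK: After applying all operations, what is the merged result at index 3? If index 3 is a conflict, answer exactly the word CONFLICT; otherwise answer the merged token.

Answer: alpha

Derivation:
Final LEFT:  [india, alpha, india, charlie, juliet, juliet]
Final RIGHT: [juliet, echo, golf, alpha, india, kilo]
i=0: BASE=foxtrot L=india R=juliet all differ -> CONFLICT
i=1: L=alpha, R=echo=BASE -> take LEFT -> alpha
i=2: BASE=alpha L=india R=golf all differ -> CONFLICT
i=3: L=charlie=BASE, R=alpha -> take RIGHT -> alpha
i=4: L=juliet=BASE, R=india -> take RIGHT -> india
i=5: L=juliet, R=kilo=BASE -> take LEFT -> juliet
Index 3 -> alpha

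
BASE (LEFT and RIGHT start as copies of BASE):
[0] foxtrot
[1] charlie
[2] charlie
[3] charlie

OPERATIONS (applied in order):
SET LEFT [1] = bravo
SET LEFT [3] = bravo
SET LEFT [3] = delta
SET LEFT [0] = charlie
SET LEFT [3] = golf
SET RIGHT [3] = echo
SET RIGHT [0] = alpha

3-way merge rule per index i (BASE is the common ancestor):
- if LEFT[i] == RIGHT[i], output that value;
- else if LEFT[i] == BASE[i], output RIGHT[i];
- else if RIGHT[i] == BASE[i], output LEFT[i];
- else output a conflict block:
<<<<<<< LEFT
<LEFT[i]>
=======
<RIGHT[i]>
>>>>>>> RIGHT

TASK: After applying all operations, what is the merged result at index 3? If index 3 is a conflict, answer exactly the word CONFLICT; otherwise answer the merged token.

Answer: CONFLICT

Derivation:
Final LEFT:  [charlie, bravo, charlie, golf]
Final RIGHT: [alpha, charlie, charlie, echo]
i=0: BASE=foxtrot L=charlie R=alpha all differ -> CONFLICT
i=1: L=bravo, R=charlie=BASE -> take LEFT -> bravo
i=2: L=charlie R=charlie -> agree -> charlie
i=3: BASE=charlie L=golf R=echo all differ -> CONFLICT
Index 3 -> CONFLICT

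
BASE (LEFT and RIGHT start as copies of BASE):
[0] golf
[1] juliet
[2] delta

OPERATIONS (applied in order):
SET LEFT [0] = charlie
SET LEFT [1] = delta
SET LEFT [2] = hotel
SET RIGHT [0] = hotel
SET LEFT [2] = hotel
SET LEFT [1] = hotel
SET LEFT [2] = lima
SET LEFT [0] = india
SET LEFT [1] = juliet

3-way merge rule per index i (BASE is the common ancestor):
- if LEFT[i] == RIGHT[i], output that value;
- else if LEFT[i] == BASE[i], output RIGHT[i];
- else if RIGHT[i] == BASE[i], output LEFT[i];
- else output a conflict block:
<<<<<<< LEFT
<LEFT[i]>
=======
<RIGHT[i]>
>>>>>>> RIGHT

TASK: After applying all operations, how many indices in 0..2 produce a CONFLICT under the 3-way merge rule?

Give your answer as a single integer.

Answer: 1

Derivation:
Final LEFT:  [india, juliet, lima]
Final RIGHT: [hotel, juliet, delta]
i=0: BASE=golf L=india R=hotel all differ -> CONFLICT
i=1: L=juliet R=juliet -> agree -> juliet
i=2: L=lima, R=delta=BASE -> take LEFT -> lima
Conflict count: 1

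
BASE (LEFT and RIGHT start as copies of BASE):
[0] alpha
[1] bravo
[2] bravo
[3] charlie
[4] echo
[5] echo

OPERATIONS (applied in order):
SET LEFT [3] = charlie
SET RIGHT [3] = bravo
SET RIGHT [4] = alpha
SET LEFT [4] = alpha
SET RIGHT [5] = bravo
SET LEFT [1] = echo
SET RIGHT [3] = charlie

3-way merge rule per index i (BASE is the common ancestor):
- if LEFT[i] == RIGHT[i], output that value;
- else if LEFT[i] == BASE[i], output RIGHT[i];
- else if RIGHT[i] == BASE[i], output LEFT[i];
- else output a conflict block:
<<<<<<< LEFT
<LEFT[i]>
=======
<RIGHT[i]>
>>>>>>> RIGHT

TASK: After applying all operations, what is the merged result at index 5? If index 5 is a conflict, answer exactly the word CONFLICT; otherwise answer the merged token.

Final LEFT:  [alpha, echo, bravo, charlie, alpha, echo]
Final RIGHT: [alpha, bravo, bravo, charlie, alpha, bravo]
i=0: L=alpha R=alpha -> agree -> alpha
i=1: L=echo, R=bravo=BASE -> take LEFT -> echo
i=2: L=bravo R=bravo -> agree -> bravo
i=3: L=charlie R=charlie -> agree -> charlie
i=4: L=alpha R=alpha -> agree -> alpha
i=5: L=echo=BASE, R=bravo -> take RIGHT -> bravo
Index 5 -> bravo

Answer: bravo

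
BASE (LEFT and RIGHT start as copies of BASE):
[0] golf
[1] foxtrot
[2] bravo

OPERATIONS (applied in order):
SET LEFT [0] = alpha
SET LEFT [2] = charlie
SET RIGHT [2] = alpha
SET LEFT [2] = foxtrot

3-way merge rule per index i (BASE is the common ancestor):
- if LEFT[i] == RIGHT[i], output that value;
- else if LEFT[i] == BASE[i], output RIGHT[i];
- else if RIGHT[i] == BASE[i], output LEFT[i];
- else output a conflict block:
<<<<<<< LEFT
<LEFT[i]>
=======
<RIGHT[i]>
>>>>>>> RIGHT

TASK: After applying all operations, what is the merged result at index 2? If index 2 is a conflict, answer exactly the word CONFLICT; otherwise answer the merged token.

Answer: CONFLICT

Derivation:
Final LEFT:  [alpha, foxtrot, foxtrot]
Final RIGHT: [golf, foxtrot, alpha]
i=0: L=alpha, R=golf=BASE -> take LEFT -> alpha
i=1: L=foxtrot R=foxtrot -> agree -> foxtrot
i=2: BASE=bravo L=foxtrot R=alpha all differ -> CONFLICT
Index 2 -> CONFLICT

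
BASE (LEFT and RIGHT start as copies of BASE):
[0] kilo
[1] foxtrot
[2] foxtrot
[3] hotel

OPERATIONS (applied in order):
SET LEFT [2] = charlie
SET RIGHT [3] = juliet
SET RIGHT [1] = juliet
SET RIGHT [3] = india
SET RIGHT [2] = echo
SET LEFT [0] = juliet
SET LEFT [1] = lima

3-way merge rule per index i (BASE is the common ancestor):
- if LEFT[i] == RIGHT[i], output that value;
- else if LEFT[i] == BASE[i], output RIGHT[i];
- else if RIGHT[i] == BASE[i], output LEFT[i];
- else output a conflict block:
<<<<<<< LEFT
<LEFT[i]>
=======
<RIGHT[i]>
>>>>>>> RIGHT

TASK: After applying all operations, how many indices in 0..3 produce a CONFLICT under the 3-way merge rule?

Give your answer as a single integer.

Answer: 2

Derivation:
Final LEFT:  [juliet, lima, charlie, hotel]
Final RIGHT: [kilo, juliet, echo, india]
i=0: L=juliet, R=kilo=BASE -> take LEFT -> juliet
i=1: BASE=foxtrot L=lima R=juliet all differ -> CONFLICT
i=2: BASE=foxtrot L=charlie R=echo all differ -> CONFLICT
i=3: L=hotel=BASE, R=india -> take RIGHT -> india
Conflict count: 2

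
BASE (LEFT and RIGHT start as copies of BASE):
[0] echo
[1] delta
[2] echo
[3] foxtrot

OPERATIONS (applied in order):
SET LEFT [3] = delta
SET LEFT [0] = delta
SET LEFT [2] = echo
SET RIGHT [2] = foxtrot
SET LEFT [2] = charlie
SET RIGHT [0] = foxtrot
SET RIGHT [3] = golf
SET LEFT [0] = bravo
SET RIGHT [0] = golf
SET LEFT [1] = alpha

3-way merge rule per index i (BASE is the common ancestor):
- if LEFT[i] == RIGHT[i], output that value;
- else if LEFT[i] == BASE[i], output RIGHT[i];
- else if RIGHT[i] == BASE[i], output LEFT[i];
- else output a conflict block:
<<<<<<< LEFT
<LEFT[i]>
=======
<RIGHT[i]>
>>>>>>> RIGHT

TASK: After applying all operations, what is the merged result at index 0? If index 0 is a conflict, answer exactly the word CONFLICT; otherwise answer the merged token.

Answer: CONFLICT

Derivation:
Final LEFT:  [bravo, alpha, charlie, delta]
Final RIGHT: [golf, delta, foxtrot, golf]
i=0: BASE=echo L=bravo R=golf all differ -> CONFLICT
i=1: L=alpha, R=delta=BASE -> take LEFT -> alpha
i=2: BASE=echo L=charlie R=foxtrot all differ -> CONFLICT
i=3: BASE=foxtrot L=delta R=golf all differ -> CONFLICT
Index 0 -> CONFLICT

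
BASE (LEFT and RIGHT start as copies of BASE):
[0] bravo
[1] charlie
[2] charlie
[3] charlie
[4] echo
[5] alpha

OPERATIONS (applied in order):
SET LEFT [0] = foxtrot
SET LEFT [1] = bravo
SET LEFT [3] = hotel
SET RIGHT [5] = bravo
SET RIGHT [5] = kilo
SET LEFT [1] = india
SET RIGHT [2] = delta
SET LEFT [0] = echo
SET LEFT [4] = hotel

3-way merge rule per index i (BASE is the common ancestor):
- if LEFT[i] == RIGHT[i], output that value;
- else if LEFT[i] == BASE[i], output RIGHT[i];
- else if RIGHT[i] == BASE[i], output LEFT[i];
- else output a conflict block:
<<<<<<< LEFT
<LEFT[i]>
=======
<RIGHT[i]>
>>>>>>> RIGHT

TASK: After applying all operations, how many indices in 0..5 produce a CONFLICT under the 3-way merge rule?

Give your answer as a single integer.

Final LEFT:  [echo, india, charlie, hotel, hotel, alpha]
Final RIGHT: [bravo, charlie, delta, charlie, echo, kilo]
i=0: L=echo, R=bravo=BASE -> take LEFT -> echo
i=1: L=india, R=charlie=BASE -> take LEFT -> india
i=2: L=charlie=BASE, R=delta -> take RIGHT -> delta
i=3: L=hotel, R=charlie=BASE -> take LEFT -> hotel
i=4: L=hotel, R=echo=BASE -> take LEFT -> hotel
i=5: L=alpha=BASE, R=kilo -> take RIGHT -> kilo
Conflict count: 0

Answer: 0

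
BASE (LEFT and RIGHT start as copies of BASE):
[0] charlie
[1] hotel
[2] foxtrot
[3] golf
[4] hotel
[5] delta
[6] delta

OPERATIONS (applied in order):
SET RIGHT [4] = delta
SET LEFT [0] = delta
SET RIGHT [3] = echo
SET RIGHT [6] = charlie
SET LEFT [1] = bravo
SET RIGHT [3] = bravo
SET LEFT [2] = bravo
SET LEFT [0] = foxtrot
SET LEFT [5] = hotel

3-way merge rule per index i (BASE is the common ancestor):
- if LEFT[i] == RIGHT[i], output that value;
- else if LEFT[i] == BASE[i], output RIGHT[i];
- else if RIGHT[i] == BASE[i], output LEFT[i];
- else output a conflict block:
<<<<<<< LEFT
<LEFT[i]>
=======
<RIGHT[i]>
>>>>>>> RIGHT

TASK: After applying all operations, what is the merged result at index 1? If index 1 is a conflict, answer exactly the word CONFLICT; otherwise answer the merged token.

Final LEFT:  [foxtrot, bravo, bravo, golf, hotel, hotel, delta]
Final RIGHT: [charlie, hotel, foxtrot, bravo, delta, delta, charlie]
i=0: L=foxtrot, R=charlie=BASE -> take LEFT -> foxtrot
i=1: L=bravo, R=hotel=BASE -> take LEFT -> bravo
i=2: L=bravo, R=foxtrot=BASE -> take LEFT -> bravo
i=3: L=golf=BASE, R=bravo -> take RIGHT -> bravo
i=4: L=hotel=BASE, R=delta -> take RIGHT -> delta
i=5: L=hotel, R=delta=BASE -> take LEFT -> hotel
i=6: L=delta=BASE, R=charlie -> take RIGHT -> charlie
Index 1 -> bravo

Answer: bravo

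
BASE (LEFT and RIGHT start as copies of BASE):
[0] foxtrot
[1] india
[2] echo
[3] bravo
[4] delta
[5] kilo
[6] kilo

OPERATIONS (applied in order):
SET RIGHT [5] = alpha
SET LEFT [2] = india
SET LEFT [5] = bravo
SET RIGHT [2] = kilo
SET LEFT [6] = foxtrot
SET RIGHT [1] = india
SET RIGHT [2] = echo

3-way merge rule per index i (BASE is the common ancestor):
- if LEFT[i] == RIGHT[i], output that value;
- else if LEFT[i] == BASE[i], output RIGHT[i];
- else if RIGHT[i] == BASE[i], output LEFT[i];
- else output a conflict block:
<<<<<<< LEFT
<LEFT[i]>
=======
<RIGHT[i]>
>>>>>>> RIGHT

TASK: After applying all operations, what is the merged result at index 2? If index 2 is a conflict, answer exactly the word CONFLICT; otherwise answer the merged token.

Final LEFT:  [foxtrot, india, india, bravo, delta, bravo, foxtrot]
Final RIGHT: [foxtrot, india, echo, bravo, delta, alpha, kilo]
i=0: L=foxtrot R=foxtrot -> agree -> foxtrot
i=1: L=india R=india -> agree -> india
i=2: L=india, R=echo=BASE -> take LEFT -> india
i=3: L=bravo R=bravo -> agree -> bravo
i=4: L=delta R=delta -> agree -> delta
i=5: BASE=kilo L=bravo R=alpha all differ -> CONFLICT
i=6: L=foxtrot, R=kilo=BASE -> take LEFT -> foxtrot
Index 2 -> india

Answer: india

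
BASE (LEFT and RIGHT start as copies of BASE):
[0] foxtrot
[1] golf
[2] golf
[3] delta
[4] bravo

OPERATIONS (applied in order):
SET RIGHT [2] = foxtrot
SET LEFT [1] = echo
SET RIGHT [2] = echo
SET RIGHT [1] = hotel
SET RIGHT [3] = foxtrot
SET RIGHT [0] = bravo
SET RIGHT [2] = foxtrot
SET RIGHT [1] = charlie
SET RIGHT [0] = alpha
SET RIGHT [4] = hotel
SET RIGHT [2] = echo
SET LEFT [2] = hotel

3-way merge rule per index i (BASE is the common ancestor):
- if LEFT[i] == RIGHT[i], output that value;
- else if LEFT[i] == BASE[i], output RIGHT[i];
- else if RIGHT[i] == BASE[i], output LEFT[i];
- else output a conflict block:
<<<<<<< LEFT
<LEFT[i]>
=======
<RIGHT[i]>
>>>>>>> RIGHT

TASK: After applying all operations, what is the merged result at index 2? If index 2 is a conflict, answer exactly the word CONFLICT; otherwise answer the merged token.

Answer: CONFLICT

Derivation:
Final LEFT:  [foxtrot, echo, hotel, delta, bravo]
Final RIGHT: [alpha, charlie, echo, foxtrot, hotel]
i=0: L=foxtrot=BASE, R=alpha -> take RIGHT -> alpha
i=1: BASE=golf L=echo R=charlie all differ -> CONFLICT
i=2: BASE=golf L=hotel R=echo all differ -> CONFLICT
i=3: L=delta=BASE, R=foxtrot -> take RIGHT -> foxtrot
i=4: L=bravo=BASE, R=hotel -> take RIGHT -> hotel
Index 2 -> CONFLICT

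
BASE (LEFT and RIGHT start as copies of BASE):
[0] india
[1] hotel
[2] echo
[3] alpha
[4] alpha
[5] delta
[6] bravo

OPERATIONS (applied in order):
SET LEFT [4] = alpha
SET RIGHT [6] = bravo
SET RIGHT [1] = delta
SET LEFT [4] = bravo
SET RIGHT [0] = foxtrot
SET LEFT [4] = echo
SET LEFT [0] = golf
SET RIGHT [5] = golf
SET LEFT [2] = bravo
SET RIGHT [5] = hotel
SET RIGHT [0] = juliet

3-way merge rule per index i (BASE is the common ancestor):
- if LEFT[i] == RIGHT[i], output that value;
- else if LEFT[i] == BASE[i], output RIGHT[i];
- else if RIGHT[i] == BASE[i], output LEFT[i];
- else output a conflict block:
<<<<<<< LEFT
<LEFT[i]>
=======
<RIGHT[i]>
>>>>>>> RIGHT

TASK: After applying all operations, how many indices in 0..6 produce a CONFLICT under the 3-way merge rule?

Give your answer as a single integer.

Final LEFT:  [golf, hotel, bravo, alpha, echo, delta, bravo]
Final RIGHT: [juliet, delta, echo, alpha, alpha, hotel, bravo]
i=0: BASE=india L=golf R=juliet all differ -> CONFLICT
i=1: L=hotel=BASE, R=delta -> take RIGHT -> delta
i=2: L=bravo, R=echo=BASE -> take LEFT -> bravo
i=3: L=alpha R=alpha -> agree -> alpha
i=4: L=echo, R=alpha=BASE -> take LEFT -> echo
i=5: L=delta=BASE, R=hotel -> take RIGHT -> hotel
i=6: L=bravo R=bravo -> agree -> bravo
Conflict count: 1

Answer: 1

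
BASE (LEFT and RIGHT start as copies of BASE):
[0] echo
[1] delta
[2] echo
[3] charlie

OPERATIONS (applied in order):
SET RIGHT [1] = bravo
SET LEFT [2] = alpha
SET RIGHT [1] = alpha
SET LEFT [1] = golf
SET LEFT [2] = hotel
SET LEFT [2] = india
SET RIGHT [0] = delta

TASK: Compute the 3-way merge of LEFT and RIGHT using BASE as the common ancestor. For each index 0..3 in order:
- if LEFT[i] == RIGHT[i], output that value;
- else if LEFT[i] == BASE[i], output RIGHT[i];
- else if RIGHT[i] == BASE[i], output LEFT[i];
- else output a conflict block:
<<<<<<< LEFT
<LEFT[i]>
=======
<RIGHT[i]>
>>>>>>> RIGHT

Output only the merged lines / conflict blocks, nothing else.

Final LEFT:  [echo, golf, india, charlie]
Final RIGHT: [delta, alpha, echo, charlie]
i=0: L=echo=BASE, R=delta -> take RIGHT -> delta
i=1: BASE=delta L=golf R=alpha all differ -> CONFLICT
i=2: L=india, R=echo=BASE -> take LEFT -> india
i=3: L=charlie R=charlie -> agree -> charlie

Answer: delta
<<<<<<< LEFT
golf
=======
alpha
>>>>>>> RIGHT
india
charlie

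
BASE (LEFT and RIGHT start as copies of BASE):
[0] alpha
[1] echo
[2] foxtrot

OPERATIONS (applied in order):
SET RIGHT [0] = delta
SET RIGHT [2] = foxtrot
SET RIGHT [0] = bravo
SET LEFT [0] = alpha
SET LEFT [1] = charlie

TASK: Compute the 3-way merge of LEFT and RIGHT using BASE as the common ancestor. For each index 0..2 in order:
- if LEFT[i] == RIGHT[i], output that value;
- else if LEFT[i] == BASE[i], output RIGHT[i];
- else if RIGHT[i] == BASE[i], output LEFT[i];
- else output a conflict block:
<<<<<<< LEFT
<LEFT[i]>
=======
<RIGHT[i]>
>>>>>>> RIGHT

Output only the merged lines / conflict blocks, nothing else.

Final LEFT:  [alpha, charlie, foxtrot]
Final RIGHT: [bravo, echo, foxtrot]
i=0: L=alpha=BASE, R=bravo -> take RIGHT -> bravo
i=1: L=charlie, R=echo=BASE -> take LEFT -> charlie
i=2: L=foxtrot R=foxtrot -> agree -> foxtrot

Answer: bravo
charlie
foxtrot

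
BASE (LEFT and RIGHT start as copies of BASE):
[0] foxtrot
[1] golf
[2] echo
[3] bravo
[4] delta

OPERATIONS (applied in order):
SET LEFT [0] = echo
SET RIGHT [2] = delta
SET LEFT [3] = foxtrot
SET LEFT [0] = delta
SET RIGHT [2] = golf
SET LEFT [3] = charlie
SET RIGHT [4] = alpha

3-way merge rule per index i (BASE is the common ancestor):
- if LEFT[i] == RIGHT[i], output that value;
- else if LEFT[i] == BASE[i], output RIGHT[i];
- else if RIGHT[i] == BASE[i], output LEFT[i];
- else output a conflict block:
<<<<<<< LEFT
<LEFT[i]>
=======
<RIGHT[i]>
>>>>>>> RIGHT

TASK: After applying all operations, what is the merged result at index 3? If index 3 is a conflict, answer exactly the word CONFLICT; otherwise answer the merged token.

Final LEFT:  [delta, golf, echo, charlie, delta]
Final RIGHT: [foxtrot, golf, golf, bravo, alpha]
i=0: L=delta, R=foxtrot=BASE -> take LEFT -> delta
i=1: L=golf R=golf -> agree -> golf
i=2: L=echo=BASE, R=golf -> take RIGHT -> golf
i=3: L=charlie, R=bravo=BASE -> take LEFT -> charlie
i=4: L=delta=BASE, R=alpha -> take RIGHT -> alpha
Index 3 -> charlie

Answer: charlie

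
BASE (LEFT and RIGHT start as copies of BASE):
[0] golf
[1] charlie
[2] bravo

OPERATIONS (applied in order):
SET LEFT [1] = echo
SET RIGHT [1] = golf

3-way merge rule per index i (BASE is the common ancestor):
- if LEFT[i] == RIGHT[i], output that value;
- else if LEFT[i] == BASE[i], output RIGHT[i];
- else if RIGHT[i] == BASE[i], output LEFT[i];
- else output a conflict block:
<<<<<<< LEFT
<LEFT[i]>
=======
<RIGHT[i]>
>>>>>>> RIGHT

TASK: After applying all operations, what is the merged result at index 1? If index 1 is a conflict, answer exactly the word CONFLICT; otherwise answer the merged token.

Final LEFT:  [golf, echo, bravo]
Final RIGHT: [golf, golf, bravo]
i=0: L=golf R=golf -> agree -> golf
i=1: BASE=charlie L=echo R=golf all differ -> CONFLICT
i=2: L=bravo R=bravo -> agree -> bravo
Index 1 -> CONFLICT

Answer: CONFLICT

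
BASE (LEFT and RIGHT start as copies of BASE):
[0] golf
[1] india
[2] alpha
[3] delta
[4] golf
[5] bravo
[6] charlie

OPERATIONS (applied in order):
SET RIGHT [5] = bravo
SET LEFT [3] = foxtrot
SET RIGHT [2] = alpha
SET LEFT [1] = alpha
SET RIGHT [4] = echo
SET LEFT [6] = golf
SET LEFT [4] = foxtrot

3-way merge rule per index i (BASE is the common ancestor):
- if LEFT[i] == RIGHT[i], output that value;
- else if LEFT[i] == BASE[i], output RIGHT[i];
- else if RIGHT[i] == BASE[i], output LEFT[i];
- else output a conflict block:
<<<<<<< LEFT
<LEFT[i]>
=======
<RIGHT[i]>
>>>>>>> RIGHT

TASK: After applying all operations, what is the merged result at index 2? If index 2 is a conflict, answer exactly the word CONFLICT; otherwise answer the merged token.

Answer: alpha

Derivation:
Final LEFT:  [golf, alpha, alpha, foxtrot, foxtrot, bravo, golf]
Final RIGHT: [golf, india, alpha, delta, echo, bravo, charlie]
i=0: L=golf R=golf -> agree -> golf
i=1: L=alpha, R=india=BASE -> take LEFT -> alpha
i=2: L=alpha R=alpha -> agree -> alpha
i=3: L=foxtrot, R=delta=BASE -> take LEFT -> foxtrot
i=4: BASE=golf L=foxtrot R=echo all differ -> CONFLICT
i=5: L=bravo R=bravo -> agree -> bravo
i=6: L=golf, R=charlie=BASE -> take LEFT -> golf
Index 2 -> alpha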